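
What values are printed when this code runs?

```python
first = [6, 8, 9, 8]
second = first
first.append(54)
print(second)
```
[6, 8, 9, 8, 54]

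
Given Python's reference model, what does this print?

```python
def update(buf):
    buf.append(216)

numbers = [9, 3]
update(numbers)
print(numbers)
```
[9, 3, 216]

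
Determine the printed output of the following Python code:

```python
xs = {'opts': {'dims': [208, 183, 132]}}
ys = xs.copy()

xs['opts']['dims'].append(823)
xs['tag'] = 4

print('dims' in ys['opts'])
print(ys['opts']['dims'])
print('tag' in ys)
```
True
[208, 183, 132, 823]
False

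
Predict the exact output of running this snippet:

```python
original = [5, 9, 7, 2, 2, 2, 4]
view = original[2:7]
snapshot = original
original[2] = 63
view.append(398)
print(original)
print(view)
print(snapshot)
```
[5, 9, 63, 2, 2, 2, 4]
[7, 2, 2, 2, 4, 398]
[5, 9, 63, 2, 2, 2, 4]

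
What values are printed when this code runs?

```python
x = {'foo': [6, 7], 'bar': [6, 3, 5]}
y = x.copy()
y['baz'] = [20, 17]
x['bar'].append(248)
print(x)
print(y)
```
{'foo': [6, 7], 'bar': [6, 3, 5, 248]}
{'foo': [6, 7], 'bar': [6, 3, 5, 248], 'baz': [20, 17]}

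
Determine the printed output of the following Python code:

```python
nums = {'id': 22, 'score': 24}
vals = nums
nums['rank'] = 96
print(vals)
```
{'id': 22, 'score': 24, 'rank': 96}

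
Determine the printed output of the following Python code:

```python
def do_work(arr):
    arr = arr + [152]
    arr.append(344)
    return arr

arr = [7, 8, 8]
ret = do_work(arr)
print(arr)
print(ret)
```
[7, 8, 8]
[7, 8, 8, 152, 344]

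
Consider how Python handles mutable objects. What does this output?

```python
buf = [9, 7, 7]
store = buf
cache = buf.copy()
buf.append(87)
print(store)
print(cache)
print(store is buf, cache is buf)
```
[9, 7, 7, 87]
[9, 7, 7]
True False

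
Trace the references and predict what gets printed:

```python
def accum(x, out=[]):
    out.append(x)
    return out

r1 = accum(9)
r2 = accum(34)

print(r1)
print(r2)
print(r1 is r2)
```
[9, 34]
[9, 34]
True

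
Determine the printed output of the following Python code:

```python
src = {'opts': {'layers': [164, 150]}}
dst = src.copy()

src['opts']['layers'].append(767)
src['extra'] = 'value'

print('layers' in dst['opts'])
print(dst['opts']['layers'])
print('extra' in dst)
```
True
[164, 150, 767]
False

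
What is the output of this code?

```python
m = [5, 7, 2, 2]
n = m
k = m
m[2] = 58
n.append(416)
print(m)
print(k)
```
[5, 7, 58, 2, 416]
[5, 7, 58, 2, 416]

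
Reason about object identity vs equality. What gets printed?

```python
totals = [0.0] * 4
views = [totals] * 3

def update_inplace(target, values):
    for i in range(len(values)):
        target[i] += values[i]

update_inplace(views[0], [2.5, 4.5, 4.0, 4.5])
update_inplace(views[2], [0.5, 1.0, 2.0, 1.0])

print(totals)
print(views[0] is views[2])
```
[3.0, 5.5, 6.0, 5.5]
True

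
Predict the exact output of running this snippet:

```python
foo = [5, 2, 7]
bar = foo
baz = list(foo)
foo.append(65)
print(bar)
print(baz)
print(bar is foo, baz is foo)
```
[5, 2, 7, 65]
[5, 2, 7]
True False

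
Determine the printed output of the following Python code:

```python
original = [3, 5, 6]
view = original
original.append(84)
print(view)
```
[3, 5, 6, 84]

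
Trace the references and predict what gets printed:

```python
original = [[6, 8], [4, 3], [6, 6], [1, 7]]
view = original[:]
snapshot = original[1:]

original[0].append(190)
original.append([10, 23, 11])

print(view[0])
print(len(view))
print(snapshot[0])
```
[6, 8, 190]
4
[4, 3]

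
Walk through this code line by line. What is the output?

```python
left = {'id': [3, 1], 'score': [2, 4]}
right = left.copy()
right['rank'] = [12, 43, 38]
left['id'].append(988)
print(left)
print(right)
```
{'id': [3, 1, 988], 'score': [2, 4]}
{'id': [3, 1, 988], 'score': [2, 4], 'rank': [12, 43, 38]}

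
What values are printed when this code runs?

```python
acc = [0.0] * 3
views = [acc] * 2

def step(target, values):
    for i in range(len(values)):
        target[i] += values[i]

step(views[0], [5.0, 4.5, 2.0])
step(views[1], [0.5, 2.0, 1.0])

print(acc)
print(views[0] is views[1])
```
[5.5, 6.5, 3.0]
True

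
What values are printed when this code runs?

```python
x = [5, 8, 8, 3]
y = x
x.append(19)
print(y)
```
[5, 8, 8, 3, 19]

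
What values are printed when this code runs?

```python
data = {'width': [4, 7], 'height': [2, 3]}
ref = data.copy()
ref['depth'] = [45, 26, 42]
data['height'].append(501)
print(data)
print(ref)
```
{'width': [4, 7], 'height': [2, 3, 501]}
{'width': [4, 7], 'height': [2, 3, 501], 'depth': [45, 26, 42]}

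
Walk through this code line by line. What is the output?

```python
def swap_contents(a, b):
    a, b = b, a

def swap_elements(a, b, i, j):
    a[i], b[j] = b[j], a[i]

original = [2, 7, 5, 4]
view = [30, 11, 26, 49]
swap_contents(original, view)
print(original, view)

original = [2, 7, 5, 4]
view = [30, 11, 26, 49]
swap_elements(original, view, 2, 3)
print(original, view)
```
[2, 7, 5, 4] [30, 11, 26, 49]
[2, 7, 49, 4] [30, 11, 26, 5]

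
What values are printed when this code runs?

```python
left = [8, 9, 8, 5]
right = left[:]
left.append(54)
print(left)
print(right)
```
[8, 9, 8, 5, 54]
[8, 9, 8, 5]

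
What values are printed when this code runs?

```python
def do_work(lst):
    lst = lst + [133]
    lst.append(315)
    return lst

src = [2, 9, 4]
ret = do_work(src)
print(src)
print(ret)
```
[2, 9, 4]
[2, 9, 4, 133, 315]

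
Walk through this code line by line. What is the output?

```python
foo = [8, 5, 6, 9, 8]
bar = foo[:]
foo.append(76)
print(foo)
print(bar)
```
[8, 5, 6, 9, 8, 76]
[8, 5, 6, 9, 8]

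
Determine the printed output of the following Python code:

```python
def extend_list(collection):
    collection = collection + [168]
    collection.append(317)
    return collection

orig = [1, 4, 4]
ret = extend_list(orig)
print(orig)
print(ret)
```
[1, 4, 4]
[1, 4, 4, 168, 317]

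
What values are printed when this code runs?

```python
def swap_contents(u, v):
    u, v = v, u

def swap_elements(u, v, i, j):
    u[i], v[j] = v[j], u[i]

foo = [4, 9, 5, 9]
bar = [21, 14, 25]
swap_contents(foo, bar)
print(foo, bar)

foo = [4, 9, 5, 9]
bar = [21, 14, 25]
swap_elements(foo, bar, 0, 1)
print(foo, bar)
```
[4, 9, 5, 9] [21, 14, 25]
[14, 9, 5, 9] [21, 4, 25]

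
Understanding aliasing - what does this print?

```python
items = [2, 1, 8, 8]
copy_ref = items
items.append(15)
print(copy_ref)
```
[2, 1, 8, 8, 15]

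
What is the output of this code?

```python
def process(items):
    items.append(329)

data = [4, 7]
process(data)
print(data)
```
[4, 7, 329]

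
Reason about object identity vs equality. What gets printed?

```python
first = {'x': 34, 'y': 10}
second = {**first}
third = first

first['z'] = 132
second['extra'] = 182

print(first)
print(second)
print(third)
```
{'x': 34, 'y': 10, 'z': 132}
{'x': 34, 'y': 10, 'extra': 182}
{'x': 34, 'y': 10, 'z': 132}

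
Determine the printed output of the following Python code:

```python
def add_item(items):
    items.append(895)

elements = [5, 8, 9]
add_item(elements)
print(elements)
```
[5, 8, 9, 895]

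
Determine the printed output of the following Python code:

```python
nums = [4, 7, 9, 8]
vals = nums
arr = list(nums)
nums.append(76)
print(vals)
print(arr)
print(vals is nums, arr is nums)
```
[4, 7, 9, 8, 76]
[4, 7, 9, 8]
True False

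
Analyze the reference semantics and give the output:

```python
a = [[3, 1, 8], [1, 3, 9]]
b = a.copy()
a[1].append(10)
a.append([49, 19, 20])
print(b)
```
[[3, 1, 8], [1, 3, 9, 10]]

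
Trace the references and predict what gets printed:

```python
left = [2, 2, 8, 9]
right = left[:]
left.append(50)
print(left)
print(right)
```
[2, 2, 8, 9, 50]
[2, 2, 8, 9]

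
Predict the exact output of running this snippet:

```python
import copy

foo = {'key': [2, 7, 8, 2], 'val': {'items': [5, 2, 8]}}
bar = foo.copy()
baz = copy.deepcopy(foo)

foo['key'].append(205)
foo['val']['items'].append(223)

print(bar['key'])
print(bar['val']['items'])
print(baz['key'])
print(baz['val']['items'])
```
[2, 7, 8, 2, 205]
[5, 2, 8, 223]
[2, 7, 8, 2]
[5, 2, 8]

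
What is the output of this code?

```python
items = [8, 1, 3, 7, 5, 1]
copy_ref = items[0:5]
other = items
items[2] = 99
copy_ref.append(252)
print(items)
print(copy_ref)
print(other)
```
[8, 1, 99, 7, 5, 1]
[8, 1, 3, 7, 5, 252]
[8, 1, 99, 7, 5, 1]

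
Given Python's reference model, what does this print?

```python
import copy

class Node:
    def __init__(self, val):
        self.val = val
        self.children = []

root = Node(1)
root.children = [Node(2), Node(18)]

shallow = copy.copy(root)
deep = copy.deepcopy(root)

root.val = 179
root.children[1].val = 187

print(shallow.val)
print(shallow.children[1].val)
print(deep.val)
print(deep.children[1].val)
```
1
187
1
18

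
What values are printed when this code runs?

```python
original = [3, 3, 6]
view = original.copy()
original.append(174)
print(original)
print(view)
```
[3, 3, 6, 174]
[3, 3, 6]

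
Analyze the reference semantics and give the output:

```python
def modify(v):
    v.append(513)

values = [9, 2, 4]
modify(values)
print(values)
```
[9, 2, 4, 513]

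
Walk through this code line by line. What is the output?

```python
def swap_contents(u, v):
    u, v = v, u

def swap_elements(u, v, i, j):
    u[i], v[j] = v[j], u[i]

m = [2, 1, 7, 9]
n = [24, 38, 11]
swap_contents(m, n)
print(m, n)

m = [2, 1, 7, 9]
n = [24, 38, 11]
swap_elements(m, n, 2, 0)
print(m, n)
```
[2, 1, 7, 9] [24, 38, 11]
[2, 1, 24, 9] [7, 38, 11]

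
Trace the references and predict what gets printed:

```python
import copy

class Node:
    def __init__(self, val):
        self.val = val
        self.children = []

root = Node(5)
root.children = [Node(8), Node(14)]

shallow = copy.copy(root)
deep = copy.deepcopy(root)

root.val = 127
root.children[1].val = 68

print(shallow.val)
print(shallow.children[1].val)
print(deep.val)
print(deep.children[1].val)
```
5
68
5
14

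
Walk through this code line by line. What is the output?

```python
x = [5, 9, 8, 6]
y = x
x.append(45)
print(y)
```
[5, 9, 8, 6, 45]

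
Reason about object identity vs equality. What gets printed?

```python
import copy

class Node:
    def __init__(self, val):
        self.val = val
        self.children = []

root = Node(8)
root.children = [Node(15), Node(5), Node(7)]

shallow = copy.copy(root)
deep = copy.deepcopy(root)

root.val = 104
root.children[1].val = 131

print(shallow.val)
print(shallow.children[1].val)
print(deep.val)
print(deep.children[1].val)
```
8
131
8
5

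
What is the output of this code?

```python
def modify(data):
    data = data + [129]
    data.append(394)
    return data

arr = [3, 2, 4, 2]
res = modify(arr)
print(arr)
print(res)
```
[3, 2, 4, 2]
[3, 2, 4, 2, 129, 394]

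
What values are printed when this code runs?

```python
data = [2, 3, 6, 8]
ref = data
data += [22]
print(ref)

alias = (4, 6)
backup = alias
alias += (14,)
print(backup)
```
[2, 3, 6, 8, 22]
(4, 6)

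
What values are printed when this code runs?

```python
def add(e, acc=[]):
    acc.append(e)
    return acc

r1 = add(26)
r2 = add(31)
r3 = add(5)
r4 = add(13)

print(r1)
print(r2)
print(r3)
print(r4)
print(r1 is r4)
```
[26, 31, 5, 13]
[26, 31, 5, 13]
[26, 31, 5, 13]
[26, 31, 5, 13]
True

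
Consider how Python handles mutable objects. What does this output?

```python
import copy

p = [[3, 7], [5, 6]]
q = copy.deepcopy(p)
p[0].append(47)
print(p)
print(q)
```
[[3, 7, 47], [5, 6]]
[[3, 7], [5, 6]]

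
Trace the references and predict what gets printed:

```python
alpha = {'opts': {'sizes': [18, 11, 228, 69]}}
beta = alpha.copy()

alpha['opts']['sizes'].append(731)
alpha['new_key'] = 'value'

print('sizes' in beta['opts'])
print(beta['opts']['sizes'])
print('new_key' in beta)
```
True
[18, 11, 228, 69, 731]
False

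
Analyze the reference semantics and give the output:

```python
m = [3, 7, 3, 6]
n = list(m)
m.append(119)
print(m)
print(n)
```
[3, 7, 3, 6, 119]
[3, 7, 3, 6]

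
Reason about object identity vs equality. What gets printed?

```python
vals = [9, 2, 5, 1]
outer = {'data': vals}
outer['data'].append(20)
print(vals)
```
[9, 2, 5, 1, 20]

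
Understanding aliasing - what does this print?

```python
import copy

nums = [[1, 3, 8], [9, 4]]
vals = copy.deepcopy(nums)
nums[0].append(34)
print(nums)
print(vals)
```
[[1, 3, 8, 34], [9, 4]]
[[1, 3, 8], [9, 4]]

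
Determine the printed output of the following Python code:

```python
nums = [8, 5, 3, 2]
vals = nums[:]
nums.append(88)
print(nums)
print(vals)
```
[8, 5, 3, 2, 88]
[8, 5, 3, 2]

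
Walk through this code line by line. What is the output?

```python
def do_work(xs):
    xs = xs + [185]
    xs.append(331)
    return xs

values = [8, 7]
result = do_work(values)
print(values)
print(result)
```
[8, 7]
[8, 7, 185, 331]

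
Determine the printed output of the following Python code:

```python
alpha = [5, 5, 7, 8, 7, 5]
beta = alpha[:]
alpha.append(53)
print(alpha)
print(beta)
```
[5, 5, 7, 8, 7, 5, 53]
[5, 5, 7, 8, 7, 5]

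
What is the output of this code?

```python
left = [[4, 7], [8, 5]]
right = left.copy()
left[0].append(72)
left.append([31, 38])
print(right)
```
[[4, 7, 72], [8, 5]]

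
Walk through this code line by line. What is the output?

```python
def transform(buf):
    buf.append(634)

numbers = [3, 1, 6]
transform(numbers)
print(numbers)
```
[3, 1, 6, 634]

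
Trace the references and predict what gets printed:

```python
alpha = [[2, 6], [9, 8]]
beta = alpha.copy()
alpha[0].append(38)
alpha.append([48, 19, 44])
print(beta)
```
[[2, 6, 38], [9, 8]]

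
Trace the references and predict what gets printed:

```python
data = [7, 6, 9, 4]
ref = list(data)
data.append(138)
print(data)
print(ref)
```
[7, 6, 9, 4, 138]
[7, 6, 9, 4]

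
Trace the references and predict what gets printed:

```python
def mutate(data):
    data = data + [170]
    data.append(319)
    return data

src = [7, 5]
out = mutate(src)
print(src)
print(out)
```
[7, 5]
[7, 5, 170, 319]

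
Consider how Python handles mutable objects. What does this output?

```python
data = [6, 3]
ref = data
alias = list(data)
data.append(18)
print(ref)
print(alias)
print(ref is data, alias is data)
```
[6, 3, 18]
[6, 3]
True False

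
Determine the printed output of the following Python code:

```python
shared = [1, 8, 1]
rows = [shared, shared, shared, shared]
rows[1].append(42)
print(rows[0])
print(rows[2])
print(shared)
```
[1, 8, 1, 42]
[1, 8, 1, 42]
[1, 8, 1, 42]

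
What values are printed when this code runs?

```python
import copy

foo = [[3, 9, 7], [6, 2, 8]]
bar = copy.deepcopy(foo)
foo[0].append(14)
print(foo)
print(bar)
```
[[3, 9, 7, 14], [6, 2, 8]]
[[3, 9, 7], [6, 2, 8]]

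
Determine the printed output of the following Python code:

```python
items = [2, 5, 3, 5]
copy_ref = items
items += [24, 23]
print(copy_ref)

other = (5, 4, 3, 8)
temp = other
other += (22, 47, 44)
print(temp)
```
[2, 5, 3, 5, 24, 23]
(5, 4, 3, 8)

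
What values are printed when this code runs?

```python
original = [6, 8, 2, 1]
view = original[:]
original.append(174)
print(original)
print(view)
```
[6, 8, 2, 1, 174]
[6, 8, 2, 1]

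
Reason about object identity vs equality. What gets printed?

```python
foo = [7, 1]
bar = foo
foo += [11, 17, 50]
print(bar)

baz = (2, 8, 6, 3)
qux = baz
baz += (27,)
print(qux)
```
[7, 1, 11, 17, 50]
(2, 8, 6, 3)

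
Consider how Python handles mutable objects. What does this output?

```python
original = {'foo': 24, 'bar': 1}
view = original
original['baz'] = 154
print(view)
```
{'foo': 24, 'bar': 1, 'baz': 154}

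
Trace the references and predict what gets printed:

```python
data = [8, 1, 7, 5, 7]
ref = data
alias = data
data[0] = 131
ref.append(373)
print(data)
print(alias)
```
[131, 1, 7, 5, 7, 373]
[131, 1, 7, 5, 7, 373]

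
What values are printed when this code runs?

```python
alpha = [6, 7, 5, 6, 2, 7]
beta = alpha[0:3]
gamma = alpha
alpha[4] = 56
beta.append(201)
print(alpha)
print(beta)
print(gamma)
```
[6, 7, 5, 6, 56, 7]
[6, 7, 5, 201]
[6, 7, 5, 6, 56, 7]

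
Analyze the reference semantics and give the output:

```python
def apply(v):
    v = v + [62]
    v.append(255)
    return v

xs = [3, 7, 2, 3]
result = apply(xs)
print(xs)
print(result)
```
[3, 7, 2, 3]
[3, 7, 2, 3, 62, 255]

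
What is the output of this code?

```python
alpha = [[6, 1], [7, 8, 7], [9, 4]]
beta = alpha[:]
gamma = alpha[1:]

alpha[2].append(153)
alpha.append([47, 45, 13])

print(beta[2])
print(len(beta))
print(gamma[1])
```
[9, 4, 153]
3
[9, 4, 153]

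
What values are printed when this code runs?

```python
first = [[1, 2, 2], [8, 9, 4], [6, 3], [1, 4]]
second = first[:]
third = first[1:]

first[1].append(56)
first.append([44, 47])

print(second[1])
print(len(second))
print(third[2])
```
[8, 9, 4, 56]
4
[1, 4]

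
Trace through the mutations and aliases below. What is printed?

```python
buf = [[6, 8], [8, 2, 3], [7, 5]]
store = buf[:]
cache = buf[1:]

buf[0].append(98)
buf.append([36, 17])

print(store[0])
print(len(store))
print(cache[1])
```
[6, 8, 98]
3
[7, 5]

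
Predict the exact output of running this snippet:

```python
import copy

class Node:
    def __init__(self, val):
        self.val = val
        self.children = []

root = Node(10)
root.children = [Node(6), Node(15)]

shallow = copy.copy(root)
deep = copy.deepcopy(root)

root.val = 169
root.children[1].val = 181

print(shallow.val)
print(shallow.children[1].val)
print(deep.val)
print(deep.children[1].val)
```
10
181
10
15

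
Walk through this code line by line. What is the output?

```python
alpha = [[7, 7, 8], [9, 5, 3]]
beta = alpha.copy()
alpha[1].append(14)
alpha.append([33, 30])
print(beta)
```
[[7, 7, 8], [9, 5, 3, 14]]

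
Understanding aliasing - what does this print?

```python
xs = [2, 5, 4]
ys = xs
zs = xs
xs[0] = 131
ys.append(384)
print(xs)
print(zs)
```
[131, 5, 4, 384]
[131, 5, 4, 384]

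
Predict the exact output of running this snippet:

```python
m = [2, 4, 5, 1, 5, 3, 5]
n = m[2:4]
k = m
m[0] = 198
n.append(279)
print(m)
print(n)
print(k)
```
[198, 4, 5, 1, 5, 3, 5]
[5, 1, 279]
[198, 4, 5, 1, 5, 3, 5]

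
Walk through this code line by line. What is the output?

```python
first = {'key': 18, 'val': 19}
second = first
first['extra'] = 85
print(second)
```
{'key': 18, 'val': 19, 'extra': 85}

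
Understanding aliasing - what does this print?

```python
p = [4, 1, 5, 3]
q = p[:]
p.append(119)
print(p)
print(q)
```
[4, 1, 5, 3, 119]
[4, 1, 5, 3]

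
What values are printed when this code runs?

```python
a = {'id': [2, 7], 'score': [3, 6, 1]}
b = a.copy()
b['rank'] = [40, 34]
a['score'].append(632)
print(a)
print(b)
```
{'id': [2, 7], 'score': [3, 6, 1, 632]}
{'id': [2, 7], 'score': [3, 6, 1, 632], 'rank': [40, 34]}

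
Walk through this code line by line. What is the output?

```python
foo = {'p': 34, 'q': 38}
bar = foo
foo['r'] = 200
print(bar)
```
{'p': 34, 'q': 38, 'r': 200}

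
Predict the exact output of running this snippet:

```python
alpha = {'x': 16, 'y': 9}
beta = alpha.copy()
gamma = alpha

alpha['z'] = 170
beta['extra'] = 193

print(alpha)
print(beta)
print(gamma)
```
{'x': 16, 'y': 9, 'z': 170}
{'x': 16, 'y': 9, 'extra': 193}
{'x': 16, 'y': 9, 'z': 170}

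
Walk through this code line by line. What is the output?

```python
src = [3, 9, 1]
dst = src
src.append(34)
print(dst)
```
[3, 9, 1, 34]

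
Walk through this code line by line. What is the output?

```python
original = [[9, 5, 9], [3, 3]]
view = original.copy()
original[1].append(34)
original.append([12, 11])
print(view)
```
[[9, 5, 9], [3, 3, 34]]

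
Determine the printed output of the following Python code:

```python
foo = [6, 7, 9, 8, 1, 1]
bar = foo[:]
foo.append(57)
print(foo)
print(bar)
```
[6, 7, 9, 8, 1, 1, 57]
[6, 7, 9, 8, 1, 1]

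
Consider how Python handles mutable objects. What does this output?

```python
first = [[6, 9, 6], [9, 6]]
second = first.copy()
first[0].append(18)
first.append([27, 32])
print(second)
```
[[6, 9, 6, 18], [9, 6]]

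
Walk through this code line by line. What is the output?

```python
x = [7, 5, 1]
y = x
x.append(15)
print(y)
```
[7, 5, 1, 15]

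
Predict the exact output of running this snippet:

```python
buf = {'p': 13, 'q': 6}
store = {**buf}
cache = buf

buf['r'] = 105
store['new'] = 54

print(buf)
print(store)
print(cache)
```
{'p': 13, 'q': 6, 'r': 105}
{'p': 13, 'q': 6, 'new': 54}
{'p': 13, 'q': 6, 'r': 105}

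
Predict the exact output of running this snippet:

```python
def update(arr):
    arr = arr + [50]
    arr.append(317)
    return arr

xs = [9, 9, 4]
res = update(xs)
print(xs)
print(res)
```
[9, 9, 4]
[9, 9, 4, 50, 317]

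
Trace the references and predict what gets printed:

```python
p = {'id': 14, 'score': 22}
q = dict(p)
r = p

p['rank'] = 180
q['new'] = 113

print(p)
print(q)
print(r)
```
{'id': 14, 'score': 22, 'rank': 180}
{'id': 14, 'score': 22, 'new': 113}
{'id': 14, 'score': 22, 'rank': 180}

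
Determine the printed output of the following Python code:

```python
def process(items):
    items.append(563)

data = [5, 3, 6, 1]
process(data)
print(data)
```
[5, 3, 6, 1, 563]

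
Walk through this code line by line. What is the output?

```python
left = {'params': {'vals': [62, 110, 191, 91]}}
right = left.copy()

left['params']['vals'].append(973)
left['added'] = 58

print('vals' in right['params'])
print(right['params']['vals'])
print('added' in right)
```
True
[62, 110, 191, 91, 973]
False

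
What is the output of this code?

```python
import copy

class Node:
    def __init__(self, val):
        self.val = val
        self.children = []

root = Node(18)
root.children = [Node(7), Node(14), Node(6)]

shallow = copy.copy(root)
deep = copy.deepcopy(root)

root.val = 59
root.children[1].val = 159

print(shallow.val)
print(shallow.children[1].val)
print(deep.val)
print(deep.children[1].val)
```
18
159
18
14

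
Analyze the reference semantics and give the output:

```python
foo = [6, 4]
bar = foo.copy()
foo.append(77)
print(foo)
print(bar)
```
[6, 4, 77]
[6, 4]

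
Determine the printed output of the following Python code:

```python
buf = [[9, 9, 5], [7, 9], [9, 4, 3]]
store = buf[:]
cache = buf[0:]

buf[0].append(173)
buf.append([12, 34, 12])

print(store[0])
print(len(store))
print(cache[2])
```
[9, 9, 5, 173]
3
[9, 4, 3]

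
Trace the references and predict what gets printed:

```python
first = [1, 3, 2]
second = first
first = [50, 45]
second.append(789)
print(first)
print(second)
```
[50, 45]
[1, 3, 2, 789]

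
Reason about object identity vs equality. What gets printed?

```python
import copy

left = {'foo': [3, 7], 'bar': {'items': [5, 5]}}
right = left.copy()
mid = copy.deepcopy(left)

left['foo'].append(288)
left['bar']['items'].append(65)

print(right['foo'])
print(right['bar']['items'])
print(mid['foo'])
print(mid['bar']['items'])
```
[3, 7, 288]
[5, 5, 65]
[3, 7]
[5, 5]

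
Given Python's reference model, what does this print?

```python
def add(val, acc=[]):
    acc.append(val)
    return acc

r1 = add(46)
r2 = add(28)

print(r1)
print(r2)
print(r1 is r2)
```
[46, 28]
[46, 28]
True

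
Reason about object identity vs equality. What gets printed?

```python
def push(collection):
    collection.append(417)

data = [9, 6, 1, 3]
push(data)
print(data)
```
[9, 6, 1, 3, 417]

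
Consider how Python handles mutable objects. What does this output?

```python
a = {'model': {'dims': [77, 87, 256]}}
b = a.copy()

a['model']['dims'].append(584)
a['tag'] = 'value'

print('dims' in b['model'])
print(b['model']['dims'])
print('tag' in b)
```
True
[77, 87, 256, 584]
False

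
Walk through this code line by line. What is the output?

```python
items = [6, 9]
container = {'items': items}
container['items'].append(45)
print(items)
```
[6, 9, 45]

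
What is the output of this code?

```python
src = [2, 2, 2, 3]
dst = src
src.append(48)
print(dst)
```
[2, 2, 2, 3, 48]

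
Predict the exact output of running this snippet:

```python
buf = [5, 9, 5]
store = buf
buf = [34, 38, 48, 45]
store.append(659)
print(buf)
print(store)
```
[34, 38, 48, 45]
[5, 9, 5, 659]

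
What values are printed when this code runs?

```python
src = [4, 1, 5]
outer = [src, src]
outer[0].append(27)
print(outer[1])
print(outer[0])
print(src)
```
[4, 1, 5, 27]
[4, 1, 5, 27]
[4, 1, 5, 27]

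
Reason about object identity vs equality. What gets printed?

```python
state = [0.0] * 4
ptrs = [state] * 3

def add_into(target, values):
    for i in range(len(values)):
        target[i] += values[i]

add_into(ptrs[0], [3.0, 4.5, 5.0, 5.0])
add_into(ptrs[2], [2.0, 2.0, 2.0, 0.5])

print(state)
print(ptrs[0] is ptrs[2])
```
[5.0, 6.5, 7.0, 5.5]
True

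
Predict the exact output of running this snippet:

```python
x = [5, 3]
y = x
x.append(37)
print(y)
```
[5, 3, 37]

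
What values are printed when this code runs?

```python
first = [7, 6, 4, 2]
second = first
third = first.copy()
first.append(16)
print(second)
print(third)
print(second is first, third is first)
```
[7, 6, 4, 2, 16]
[7, 6, 4, 2]
True False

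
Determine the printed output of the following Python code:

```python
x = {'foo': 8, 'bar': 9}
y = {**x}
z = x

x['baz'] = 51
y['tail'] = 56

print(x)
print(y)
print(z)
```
{'foo': 8, 'bar': 9, 'baz': 51}
{'foo': 8, 'bar': 9, 'tail': 56}
{'foo': 8, 'bar': 9, 'baz': 51}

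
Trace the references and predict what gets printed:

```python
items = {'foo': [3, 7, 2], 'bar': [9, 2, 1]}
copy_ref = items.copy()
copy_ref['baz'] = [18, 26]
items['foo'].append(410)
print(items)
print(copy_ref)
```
{'foo': [3, 7, 2, 410], 'bar': [9, 2, 1]}
{'foo': [3, 7, 2, 410], 'bar': [9, 2, 1], 'baz': [18, 26]}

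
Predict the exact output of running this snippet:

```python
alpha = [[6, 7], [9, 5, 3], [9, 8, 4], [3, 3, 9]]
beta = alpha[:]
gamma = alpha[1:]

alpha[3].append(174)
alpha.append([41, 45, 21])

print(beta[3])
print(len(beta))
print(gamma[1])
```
[3, 3, 9, 174]
4
[9, 8, 4]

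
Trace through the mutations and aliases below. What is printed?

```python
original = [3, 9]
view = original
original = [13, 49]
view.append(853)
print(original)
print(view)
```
[13, 49]
[3, 9, 853]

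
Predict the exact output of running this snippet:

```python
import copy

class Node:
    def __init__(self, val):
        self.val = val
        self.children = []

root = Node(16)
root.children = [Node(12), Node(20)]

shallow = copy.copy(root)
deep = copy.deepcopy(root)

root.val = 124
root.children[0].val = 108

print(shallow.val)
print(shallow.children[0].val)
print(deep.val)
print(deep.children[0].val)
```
16
108
16
12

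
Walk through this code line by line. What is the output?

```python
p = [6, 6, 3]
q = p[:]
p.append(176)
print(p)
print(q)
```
[6, 6, 3, 176]
[6, 6, 3]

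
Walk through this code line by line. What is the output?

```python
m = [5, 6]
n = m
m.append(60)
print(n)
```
[5, 6, 60]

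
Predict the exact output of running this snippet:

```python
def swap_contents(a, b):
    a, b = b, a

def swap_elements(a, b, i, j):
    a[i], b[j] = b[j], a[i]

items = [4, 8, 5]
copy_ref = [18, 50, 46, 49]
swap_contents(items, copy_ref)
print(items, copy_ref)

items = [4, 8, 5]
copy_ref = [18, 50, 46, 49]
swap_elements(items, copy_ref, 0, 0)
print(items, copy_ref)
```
[4, 8, 5] [18, 50, 46, 49]
[18, 8, 5] [4, 50, 46, 49]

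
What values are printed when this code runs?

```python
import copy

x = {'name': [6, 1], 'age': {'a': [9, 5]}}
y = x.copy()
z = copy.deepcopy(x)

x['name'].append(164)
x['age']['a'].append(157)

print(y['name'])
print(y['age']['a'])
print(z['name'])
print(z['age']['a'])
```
[6, 1, 164]
[9, 5, 157]
[6, 1]
[9, 5]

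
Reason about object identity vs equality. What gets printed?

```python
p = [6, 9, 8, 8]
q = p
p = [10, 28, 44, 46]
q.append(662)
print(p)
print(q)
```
[10, 28, 44, 46]
[6, 9, 8, 8, 662]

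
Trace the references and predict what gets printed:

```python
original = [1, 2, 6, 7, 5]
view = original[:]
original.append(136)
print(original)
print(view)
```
[1, 2, 6, 7, 5, 136]
[1, 2, 6, 7, 5]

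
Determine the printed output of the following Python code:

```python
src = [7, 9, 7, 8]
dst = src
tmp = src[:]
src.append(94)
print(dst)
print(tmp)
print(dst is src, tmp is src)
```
[7, 9, 7, 8, 94]
[7, 9, 7, 8]
True False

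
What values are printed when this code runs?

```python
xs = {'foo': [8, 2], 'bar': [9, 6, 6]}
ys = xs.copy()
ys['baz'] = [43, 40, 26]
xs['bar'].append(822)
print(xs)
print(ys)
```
{'foo': [8, 2], 'bar': [9, 6, 6, 822]}
{'foo': [8, 2], 'bar': [9, 6, 6, 822], 'baz': [43, 40, 26]}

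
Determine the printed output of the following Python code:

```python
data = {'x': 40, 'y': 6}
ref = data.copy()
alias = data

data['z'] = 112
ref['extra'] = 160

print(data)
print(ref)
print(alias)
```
{'x': 40, 'y': 6, 'z': 112}
{'x': 40, 'y': 6, 'extra': 160}
{'x': 40, 'y': 6, 'z': 112}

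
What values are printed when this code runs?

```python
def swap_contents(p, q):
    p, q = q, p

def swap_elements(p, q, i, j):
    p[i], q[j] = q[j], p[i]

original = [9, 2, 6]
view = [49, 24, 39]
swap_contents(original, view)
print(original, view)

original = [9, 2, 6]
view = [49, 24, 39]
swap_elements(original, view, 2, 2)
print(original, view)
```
[9, 2, 6] [49, 24, 39]
[9, 2, 39] [49, 24, 6]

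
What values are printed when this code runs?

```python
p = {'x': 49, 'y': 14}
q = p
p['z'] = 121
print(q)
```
{'x': 49, 'y': 14, 'z': 121}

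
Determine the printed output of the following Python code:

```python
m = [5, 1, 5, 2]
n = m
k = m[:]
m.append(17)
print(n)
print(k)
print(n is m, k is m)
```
[5, 1, 5, 2, 17]
[5, 1, 5, 2]
True False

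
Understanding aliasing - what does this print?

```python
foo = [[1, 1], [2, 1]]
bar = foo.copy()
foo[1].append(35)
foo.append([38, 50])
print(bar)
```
[[1, 1], [2, 1, 35]]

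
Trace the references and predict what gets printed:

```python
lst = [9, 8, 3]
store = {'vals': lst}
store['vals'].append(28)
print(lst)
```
[9, 8, 3, 28]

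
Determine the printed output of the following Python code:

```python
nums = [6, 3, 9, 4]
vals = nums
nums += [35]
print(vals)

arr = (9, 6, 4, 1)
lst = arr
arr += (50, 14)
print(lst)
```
[6, 3, 9, 4, 35]
(9, 6, 4, 1)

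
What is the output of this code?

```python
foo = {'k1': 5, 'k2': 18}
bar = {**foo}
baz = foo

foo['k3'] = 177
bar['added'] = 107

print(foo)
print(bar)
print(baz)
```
{'k1': 5, 'k2': 18, 'k3': 177}
{'k1': 5, 'k2': 18, 'added': 107}
{'k1': 5, 'k2': 18, 'k3': 177}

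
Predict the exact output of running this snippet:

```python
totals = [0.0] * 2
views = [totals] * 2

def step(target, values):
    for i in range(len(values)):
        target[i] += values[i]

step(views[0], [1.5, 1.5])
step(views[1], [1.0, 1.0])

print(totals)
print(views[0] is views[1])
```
[2.5, 2.5]
True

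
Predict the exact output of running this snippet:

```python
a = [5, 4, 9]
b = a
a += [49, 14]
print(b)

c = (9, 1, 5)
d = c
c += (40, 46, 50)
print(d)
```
[5, 4, 9, 49, 14]
(9, 1, 5)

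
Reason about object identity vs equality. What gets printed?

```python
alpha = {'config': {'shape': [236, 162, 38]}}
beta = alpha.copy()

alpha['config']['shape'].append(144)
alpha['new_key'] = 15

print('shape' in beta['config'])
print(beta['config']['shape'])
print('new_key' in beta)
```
True
[236, 162, 38, 144]
False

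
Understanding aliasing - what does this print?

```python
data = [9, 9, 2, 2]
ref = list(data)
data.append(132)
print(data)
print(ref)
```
[9, 9, 2, 2, 132]
[9, 9, 2, 2]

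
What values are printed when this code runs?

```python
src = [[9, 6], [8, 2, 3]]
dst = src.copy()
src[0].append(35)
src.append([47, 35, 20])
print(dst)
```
[[9, 6, 35], [8, 2, 3]]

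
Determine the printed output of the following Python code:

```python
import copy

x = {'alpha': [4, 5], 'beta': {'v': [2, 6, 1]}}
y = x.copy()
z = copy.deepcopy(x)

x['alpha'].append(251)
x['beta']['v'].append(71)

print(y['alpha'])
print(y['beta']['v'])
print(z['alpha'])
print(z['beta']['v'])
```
[4, 5, 251]
[2, 6, 1, 71]
[4, 5]
[2, 6, 1]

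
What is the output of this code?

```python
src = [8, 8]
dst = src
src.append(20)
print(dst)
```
[8, 8, 20]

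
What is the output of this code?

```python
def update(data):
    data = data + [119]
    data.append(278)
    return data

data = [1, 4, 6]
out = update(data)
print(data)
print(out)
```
[1, 4, 6]
[1, 4, 6, 119, 278]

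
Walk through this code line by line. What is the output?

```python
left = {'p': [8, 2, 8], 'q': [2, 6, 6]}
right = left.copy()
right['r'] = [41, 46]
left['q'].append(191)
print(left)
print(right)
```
{'p': [8, 2, 8], 'q': [2, 6, 6, 191]}
{'p': [8, 2, 8], 'q': [2, 6, 6, 191], 'r': [41, 46]}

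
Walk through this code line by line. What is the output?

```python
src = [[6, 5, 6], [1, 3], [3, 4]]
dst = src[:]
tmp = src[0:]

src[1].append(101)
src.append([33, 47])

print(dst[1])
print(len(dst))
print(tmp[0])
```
[1, 3, 101]
3
[6, 5, 6]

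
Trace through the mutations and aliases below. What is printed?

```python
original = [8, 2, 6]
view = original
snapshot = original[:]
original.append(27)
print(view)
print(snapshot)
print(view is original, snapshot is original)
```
[8, 2, 6, 27]
[8, 2, 6]
True False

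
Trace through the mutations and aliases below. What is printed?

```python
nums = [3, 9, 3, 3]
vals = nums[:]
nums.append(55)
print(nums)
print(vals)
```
[3, 9, 3, 3, 55]
[3, 9, 3, 3]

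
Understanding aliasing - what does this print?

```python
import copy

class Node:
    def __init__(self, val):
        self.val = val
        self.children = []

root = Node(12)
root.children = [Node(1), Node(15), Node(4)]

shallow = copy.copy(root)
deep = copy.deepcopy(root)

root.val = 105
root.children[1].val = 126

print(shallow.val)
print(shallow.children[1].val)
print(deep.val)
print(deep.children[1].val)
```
12
126
12
15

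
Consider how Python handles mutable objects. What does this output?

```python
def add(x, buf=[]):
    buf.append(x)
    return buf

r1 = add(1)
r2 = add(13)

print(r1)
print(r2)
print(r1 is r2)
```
[1, 13]
[1, 13]
True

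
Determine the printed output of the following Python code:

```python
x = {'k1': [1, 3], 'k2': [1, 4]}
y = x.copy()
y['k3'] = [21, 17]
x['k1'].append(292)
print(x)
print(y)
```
{'k1': [1, 3, 292], 'k2': [1, 4]}
{'k1': [1, 3, 292], 'k2': [1, 4], 'k3': [21, 17]}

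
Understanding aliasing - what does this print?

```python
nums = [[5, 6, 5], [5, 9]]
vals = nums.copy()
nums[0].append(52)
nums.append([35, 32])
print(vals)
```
[[5, 6, 5, 52], [5, 9]]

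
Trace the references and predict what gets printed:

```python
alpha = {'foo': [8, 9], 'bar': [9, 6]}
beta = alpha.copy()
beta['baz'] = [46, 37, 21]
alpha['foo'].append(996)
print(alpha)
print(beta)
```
{'foo': [8, 9, 996], 'bar': [9, 6]}
{'foo': [8, 9, 996], 'bar': [9, 6], 'baz': [46, 37, 21]}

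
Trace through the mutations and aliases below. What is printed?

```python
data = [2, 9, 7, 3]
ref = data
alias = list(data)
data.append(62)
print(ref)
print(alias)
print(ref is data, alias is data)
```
[2, 9, 7, 3, 62]
[2, 9, 7, 3]
True False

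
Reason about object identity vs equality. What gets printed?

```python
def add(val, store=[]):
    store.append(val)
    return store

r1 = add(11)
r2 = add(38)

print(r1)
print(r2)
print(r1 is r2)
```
[11, 38]
[11, 38]
True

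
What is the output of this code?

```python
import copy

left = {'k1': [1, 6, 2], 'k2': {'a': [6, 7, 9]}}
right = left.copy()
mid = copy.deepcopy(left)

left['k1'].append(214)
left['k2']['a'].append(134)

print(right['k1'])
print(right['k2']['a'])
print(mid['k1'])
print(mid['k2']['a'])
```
[1, 6, 2, 214]
[6, 7, 9, 134]
[1, 6, 2]
[6, 7, 9]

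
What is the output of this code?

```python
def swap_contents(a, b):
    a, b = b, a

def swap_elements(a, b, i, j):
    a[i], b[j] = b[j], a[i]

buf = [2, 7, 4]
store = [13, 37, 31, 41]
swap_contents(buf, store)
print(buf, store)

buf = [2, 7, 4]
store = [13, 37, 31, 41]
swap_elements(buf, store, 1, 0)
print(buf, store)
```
[2, 7, 4] [13, 37, 31, 41]
[2, 13, 4] [7, 37, 31, 41]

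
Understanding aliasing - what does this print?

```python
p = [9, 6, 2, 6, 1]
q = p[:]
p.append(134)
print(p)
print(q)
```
[9, 6, 2, 6, 1, 134]
[9, 6, 2, 6, 1]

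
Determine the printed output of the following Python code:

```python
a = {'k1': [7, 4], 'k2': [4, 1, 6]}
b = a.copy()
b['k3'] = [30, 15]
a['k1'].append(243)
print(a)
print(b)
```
{'k1': [7, 4, 243], 'k2': [4, 1, 6]}
{'k1': [7, 4, 243], 'k2': [4, 1, 6], 'k3': [30, 15]}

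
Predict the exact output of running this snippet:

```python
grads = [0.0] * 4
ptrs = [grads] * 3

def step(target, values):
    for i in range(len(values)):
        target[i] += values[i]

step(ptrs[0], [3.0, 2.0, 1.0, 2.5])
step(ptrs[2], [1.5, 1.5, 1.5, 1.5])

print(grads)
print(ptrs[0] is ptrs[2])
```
[4.5, 3.5, 2.5, 4.0]
True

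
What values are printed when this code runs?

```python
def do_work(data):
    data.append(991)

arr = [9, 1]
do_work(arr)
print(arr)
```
[9, 1, 991]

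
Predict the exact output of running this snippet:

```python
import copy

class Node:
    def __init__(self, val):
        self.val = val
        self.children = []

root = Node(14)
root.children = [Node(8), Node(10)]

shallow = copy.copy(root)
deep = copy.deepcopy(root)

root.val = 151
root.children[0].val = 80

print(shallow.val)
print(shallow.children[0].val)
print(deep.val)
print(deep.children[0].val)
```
14
80
14
8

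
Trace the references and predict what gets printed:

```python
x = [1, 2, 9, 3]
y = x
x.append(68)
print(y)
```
[1, 2, 9, 3, 68]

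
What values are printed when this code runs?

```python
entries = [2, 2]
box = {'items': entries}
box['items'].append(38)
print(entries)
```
[2, 2, 38]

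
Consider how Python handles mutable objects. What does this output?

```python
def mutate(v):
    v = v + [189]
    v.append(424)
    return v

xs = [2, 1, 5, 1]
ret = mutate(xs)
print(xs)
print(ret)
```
[2, 1, 5, 1]
[2, 1, 5, 1, 189, 424]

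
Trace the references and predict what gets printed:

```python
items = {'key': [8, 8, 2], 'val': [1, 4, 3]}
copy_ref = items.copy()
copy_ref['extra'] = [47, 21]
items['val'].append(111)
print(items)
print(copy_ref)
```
{'key': [8, 8, 2], 'val': [1, 4, 3, 111]}
{'key': [8, 8, 2], 'val': [1, 4, 3, 111], 'extra': [47, 21]}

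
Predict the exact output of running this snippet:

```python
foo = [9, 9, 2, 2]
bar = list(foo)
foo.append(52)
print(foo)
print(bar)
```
[9, 9, 2, 2, 52]
[9, 9, 2, 2]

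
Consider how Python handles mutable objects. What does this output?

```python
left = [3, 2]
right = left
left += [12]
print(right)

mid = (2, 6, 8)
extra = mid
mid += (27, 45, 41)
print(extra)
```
[3, 2, 12]
(2, 6, 8)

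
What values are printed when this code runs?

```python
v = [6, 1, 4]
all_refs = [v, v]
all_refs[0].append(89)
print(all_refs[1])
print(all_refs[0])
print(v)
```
[6, 1, 4, 89]
[6, 1, 4, 89]
[6, 1, 4, 89]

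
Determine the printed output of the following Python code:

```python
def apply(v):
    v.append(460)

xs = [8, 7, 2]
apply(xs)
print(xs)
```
[8, 7, 2, 460]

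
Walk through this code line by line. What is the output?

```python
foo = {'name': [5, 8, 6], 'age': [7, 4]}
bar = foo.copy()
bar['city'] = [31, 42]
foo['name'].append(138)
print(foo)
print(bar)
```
{'name': [5, 8, 6, 138], 'age': [7, 4]}
{'name': [5, 8, 6, 138], 'age': [7, 4], 'city': [31, 42]}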